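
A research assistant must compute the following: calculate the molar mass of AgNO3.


M(AgNO3) = 1×107.87 + 1×14.01 + 3×16.0
= 107.87 + 14.01 + 48.0
= 169.88 g/mol

169.88 g/mol


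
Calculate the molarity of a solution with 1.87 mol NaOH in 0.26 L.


M = n/V = 1.87/0.26 = 7.192 mol/L

7.192 M


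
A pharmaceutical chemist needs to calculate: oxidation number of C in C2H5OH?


2x + 6(+1) + (-2) = 0, so x = -2
Oxidation number: -2

-2


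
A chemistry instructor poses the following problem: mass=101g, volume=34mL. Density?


ρ = mass/volume
= 101/34
= 2.971 g/mL

2.971 g/mL


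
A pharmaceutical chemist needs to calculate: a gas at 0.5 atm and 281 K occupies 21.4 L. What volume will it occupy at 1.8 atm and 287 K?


P1V1/T1 = P2V2/T2
V2 = P1V1T2/(T1P2)
= 0.5×21.4×287/(281×1.8)
= 6.071 L

6.071 L


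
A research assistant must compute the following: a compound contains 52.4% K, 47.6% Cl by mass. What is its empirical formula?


Assume 100 g sample. Moles of each element:
  K: 52.4/39.1 = 1.34 mol
  Cl: 47.6/35.45 = 1.343 mol
Divide by smallest (1.34):
  K: 1.34/1.34 = 1.0
  Cl: 1.343/1.34 = 1.0
Empirical formula: KCl

KCl


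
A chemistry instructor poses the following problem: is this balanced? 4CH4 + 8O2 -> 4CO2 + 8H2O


Equation: 4CH4 + 8O2 -> 4CO2 + 8H2O
Check atoms: C: 4=4, H: 16=16, O: 16=16
Balanced

Yes, balanced


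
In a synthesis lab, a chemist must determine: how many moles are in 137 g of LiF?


M(LiF) = 25.94 g/mol
n = mass/M = 137/25.94 = 5.2814 mol

5.2814 mol


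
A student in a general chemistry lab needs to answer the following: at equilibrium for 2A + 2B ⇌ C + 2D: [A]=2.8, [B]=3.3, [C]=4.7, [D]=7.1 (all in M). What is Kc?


Kc = [C][D]^2/([A]^2[B]^2)
= (4.7^1 × 7.1^2)/(2.8^2 × 3.3^2)
= 236.927/85.3776
= 2.775

2.775


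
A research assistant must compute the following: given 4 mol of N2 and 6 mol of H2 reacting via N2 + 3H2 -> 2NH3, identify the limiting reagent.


Mole ratio available / coefficient:
  N2: 4/1 = 4.000
  H2: 6/3 = 2.000
Smaller ratio is limiting.

H2


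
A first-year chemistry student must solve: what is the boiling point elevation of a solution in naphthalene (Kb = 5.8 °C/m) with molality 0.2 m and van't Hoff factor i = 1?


ΔTb = Kb × m × i
= 5.8 × 0.2 × 1
= 1.16 °C

1.16 °C


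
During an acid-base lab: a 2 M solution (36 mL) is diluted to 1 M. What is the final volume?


C1V1 = C2V2
2 × 36 = 1 × V2
V2 = 72/1 = 72.0 mL

72.0 mL


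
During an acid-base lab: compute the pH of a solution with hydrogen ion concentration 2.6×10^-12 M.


pH = -log10([H+]) = -log10(2.6×10^-12)
= 12 - log10(2.6)
= 12 - 0.41
= 11.59

11.59


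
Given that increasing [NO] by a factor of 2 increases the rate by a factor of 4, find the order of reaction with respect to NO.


rate ∝ [NO]^n
2^n = 4 → n = 2
Order in NO: 2

2


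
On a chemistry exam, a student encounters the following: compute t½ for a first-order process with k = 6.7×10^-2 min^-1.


t½ = ln2/k = 0.693147/(6.7×10^-2 min^-1)
= 10.35 min

10.35 min


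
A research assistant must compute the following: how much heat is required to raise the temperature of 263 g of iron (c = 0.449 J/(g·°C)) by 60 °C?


q = mcΔT = 263 × 0.449 × 60
= 7085.22 J

7085.22 J


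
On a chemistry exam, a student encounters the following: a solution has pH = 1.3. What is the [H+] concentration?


[H+] = 10^(-pH) = 10^(-1.3)
= 5.01×10^-2 M

5.01×10^-2 M


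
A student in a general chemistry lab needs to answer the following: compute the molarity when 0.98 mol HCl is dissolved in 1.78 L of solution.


M = n/V = 0.98/1.78 = 0.551 mol/L

0.551 M


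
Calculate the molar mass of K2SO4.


M(K2SO4) = 2×39.1 + 1×32.07 + 4×16.0
= 78.2 + 32.07 + 64.0
= 174.27 g/mol

174.27 g/mol


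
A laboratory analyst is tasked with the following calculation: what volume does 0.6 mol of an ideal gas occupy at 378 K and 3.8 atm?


PV = nRT  (R = 0.08206 L·atm/(mol·K))
V = nRT/P = 0.6×0.08206×378/3.8
= 4.898 L

4.898 L


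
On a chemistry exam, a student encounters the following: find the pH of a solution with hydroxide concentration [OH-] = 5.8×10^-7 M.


pOH = -log10([OH-]) = -log10(5.8×10^-7)
= 7 - log10(5.8) = 6.24
pH = 14 - pOH = 14 - 6.24 = 7.76

7.76


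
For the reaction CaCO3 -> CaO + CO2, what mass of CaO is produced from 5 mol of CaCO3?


Mole ratio CaO:CaCO3 = 1:1
n(CaO) = 5 × 1/1 = 5.000 mol
mass = 5.000 × 56.08 = 280.4 g

280.4 g


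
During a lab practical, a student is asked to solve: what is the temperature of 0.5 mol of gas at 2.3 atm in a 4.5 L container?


PV = nRT  (R = 0.08206 L·atm/(mol·K))
T = PV/(nR) = 2.3×4.5/(0.5×0.08206)
= 10.35/0.041030
= 252.25 K

252.25 K


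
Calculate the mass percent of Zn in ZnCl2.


M(ZnCl2) = 1×65.38 + 2×35.45 = 136.28 g/mol
Mass of Zn = 1 × 65.38 = 65.38 g/mol
% Zn = 65.38/136.28 × 100 = 47.97%

47.97%


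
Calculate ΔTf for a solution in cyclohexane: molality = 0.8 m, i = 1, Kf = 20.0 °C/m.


ΔTf = Kf × m × i
= 20.0 × 0.8 × 1
= 16.0 °C

16.0 °C


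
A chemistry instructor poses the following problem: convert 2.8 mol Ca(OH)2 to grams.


M(Ca(OH)2) = 74.1 g/mol
mass = n × M = 2.8 × 74.1 = 207.48 g

207.48 g


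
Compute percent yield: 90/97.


% yield = actual/theoretical × 100
= 90/97 × 100
= 92.78%

92.78%


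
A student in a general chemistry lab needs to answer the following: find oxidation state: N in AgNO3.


(+1) + x + 3(-2) = 0, so x = +5
Oxidation number: +5

+5


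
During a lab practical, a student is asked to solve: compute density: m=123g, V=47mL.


ρ = mass/volume
= 123/47
= 2.617 g/mL

2.617 g/mL


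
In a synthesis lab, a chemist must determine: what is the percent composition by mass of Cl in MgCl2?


M(MgCl2) = 1×24.31 + 2×35.45 = 95.21 g/mol
Mass of Cl = 2 × 35.45 = 70.90 g/mol
% Cl = 70.90/95.21 × 100 = 74.47%

74.47%


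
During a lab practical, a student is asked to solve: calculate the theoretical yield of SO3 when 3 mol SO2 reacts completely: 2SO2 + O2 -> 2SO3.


Mole ratio SO3:SO2 = 2:2
n(SO3) = 3 × 2/2 = 3.000 mol
mass = 3.000 × 80.07 = 240.21 g

240.21 g


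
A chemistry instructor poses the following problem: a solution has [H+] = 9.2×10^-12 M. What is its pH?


pH = -log10([H+]) = -log10(9.2×10^-12)
= 12 - log10(9.2)
= 12 - 0.96
= 11.04

11.04


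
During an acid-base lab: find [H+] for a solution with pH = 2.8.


[H+] = 10^(-pH) = 10^(-2.8)
= 1.58×10^-3 M

1.58×10^-3 M


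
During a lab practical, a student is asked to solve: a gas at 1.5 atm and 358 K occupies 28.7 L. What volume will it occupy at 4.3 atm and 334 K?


P1V1/T1 = P2V2/T2
V2 = P1V1T2/(T1P2)
= 1.5×28.7×334/(358×4.3)
= 9.34 L

9.34 L


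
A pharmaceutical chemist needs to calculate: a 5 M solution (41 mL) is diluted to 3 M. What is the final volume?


C1V1 = C2V2
5 × 41 = 3 × V2
V2 = 205/3 = 68.33 mL

68.33 mL


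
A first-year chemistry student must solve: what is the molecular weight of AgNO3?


M(AgNO3) = 1×107.87 + 1×14.01 + 3×16.0
= 107.87 + 14.01 + 48.0
= 169.88 g/mol

169.88 g/mol


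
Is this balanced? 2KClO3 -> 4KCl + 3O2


Equation: 2KClO3 -> 4KCl + 3O2
Check atoms: Cl: 2≠4, K: 2≠4, O: 6=6
Not balanced

No, not balanced


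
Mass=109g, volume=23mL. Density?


ρ = mass/volume
= 109/23
= 4.739 g/mL

4.739 g/mL


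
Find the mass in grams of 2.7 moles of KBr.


M(KBr) = 119.0 g/mol
mass = n × M = 2.7 × 119.0 = 321.30 g

321.30 g


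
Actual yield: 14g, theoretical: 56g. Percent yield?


% yield = actual/theoretical × 100
= 14/56 × 100
= 25.0%

25.0%


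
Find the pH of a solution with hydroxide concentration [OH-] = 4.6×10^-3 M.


pOH = -log10([OH-]) = -log10(4.6×10^-3)
= 3 - log10(4.6) = 2.34
pH = 14 - pOH = 14 - 2.34 = 11.66

11.66


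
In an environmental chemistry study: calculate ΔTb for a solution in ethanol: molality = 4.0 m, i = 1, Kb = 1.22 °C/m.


ΔTb = Kb × m × i
= 1.22 × 4.0 × 1
= 4.88 °C

4.88 °C


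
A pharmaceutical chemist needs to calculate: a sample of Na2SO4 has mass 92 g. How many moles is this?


M(Na2SO4) = 142.05 g/mol
n = mass/M = 92/142.05 = 0.6477 mol

0.6477 mol


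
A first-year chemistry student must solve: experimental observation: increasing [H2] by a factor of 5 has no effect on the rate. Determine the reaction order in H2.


rate ∝ [H2]^n
rate ∝ [H2]^0
Order in H2: 0

0


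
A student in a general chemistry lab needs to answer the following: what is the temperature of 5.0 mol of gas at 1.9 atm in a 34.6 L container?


PV = nRT  (R = 0.08206 L·atm/(mol·K))
T = PV/(nR) = 1.9×34.6/(5.0×0.08206)
= 65.74/0.410300
= 160.22 K

160.22 K


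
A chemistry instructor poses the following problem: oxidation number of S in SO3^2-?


x + 3(-2) = -2, so x = +4
Oxidation number: +4

+4


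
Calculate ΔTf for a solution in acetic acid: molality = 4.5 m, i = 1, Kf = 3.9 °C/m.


ΔTf = Kf × m × i
= 3.9 × 4.5 × 1
= 17.55 °C

17.55 °C


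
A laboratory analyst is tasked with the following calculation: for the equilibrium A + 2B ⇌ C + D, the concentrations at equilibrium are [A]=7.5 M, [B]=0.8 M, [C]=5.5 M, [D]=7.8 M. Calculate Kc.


Kc = [C][D]/([A][B]^2)
= (5.5^1 × 7.8^1)/(7.5^1 × 0.8^2)
= 42.9/4.8
= 8.938

8.938


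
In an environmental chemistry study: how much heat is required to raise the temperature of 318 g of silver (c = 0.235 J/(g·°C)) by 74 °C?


q = mcΔT = 318 × 0.235 × 74
= 5530.02 J

5530.02 J


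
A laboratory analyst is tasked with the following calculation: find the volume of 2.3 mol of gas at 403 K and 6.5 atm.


PV = nRT  (R = 0.08206 L·atm/(mol·K))
V = nRT/P = 2.3×0.08206×403/6.5
= 11.702 L

11.702 L


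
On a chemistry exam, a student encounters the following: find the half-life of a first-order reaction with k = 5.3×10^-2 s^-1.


t½ = ln2/k = 0.693147/(5.3×10^-2 s^-1)
= 13.08 s

13.08 s


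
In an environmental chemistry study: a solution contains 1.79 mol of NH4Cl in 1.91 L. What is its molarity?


M = n/V = 1.79/1.91 = 0.937 mol/L

0.937 M


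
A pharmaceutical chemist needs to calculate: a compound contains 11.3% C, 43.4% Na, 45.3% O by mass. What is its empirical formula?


Assume 100 g sample. Moles of each element:
  C: 11.3/12.01 = 0.941 mol
  Na: 43.4/22.99 = 1.888 mol
  O: 45.3/16.0 = 2.831 mol
Divide by smallest (0.941):
  C: 0.941/0.941 = 1.0
  Na: 1.888/0.941 = 2.01
  O: 2.831/0.941 = 3.01
Empirical formula: Na2CO3

Na2CO3


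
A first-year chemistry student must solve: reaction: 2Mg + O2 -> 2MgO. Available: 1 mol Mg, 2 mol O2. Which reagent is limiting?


Mole ratio available / coefficient:
  Mg: 1/2 = 0.500
  O2: 2/1 = 2.000
Smaller ratio is limiting.

Mg


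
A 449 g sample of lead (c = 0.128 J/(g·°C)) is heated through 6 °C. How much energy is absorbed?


q = mcΔT = 449 × 0.128 × 6
= 344.83 J

344.83 J


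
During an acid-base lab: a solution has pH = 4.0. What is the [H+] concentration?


[H+] = 10^(-pH) = 10^(-4.0)
= 1.0×10^-4 M

1.0×10^-4 M


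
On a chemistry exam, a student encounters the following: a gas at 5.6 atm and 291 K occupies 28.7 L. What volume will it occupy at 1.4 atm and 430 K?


P1V1/T1 = P2V2/T2
V2 = P1V1T2/(T1P2)
= 5.6×28.7×430/(291×1.4)
= 169.636 L

169.636 L


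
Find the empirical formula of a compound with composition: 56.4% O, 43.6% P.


Assume 100 g sample. Moles of each element:
  O: 56.4/16.0 = 3.525 mol
  P: 43.6/30.97 = 1.408 mol
Divide by smallest (1.408):
  O: 3.525/1.408 = 2.5
  P: 1.408/1.408 = 1.0
Multiply all ratios by 2 to obtain whole numbers.
Empirical formula: P2O5

P2O5


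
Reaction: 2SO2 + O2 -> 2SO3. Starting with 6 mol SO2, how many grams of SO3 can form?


Mole ratio SO3:SO2 = 2:2
n(SO3) = 6 × 2/2 = 6.000 mol
mass = 6.000 × 80.07 = 480.42 g

480.42 g


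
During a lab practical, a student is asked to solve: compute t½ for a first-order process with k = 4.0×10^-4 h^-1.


t½ = ln2/k = 0.693147/(4.0×10^-4 h^-1)
= 1733 h

1733 h


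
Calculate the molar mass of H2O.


M(H2O) = 2×1.008 + 1×16.0
= 2.02 + 16.0
= 18.02 g/mol

18.02 g/mol


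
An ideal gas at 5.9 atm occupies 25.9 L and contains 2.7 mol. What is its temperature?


PV = nRT  (R = 0.08206 L·atm/(mol·K))
T = PV/(nR) = 5.9×25.9/(2.7×0.08206)
= 152.81/0.221562
= 689.69 K

689.69 K


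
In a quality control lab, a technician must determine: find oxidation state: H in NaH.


H with a metal (hydride): -1
Oxidation number: -1

-1


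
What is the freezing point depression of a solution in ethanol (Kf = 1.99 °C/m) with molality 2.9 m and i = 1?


ΔTf = Kf × m × i
= 1.99 × 2.9 × 1
= 5.771 °C

5.771 °C


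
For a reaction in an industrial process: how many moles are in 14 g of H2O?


M(H2O) = 18.02 g/mol
n = mass/M = 14/18.02 = 0.7769 mol

0.7769 mol


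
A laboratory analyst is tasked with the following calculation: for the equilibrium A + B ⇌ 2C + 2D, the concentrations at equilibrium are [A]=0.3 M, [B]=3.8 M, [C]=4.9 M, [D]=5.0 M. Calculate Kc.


Kc = [C]^2[D]^2/([A][B])
= (4.9^2 × 5.0^2)/(0.3^1 × 3.8^1)
= 600.25/1.14
= 526.5

526.5


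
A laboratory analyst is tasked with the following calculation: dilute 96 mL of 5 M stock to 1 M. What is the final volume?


C1V1 = C2V2
5 × 96 = 1 × V2
V2 = 480/1 = 480.0 mL

480.0 mL


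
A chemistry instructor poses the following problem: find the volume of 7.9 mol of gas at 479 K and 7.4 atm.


PV = nRT  (R = 0.08206 L·atm/(mol·K))
V = nRT/P = 7.9×0.08206×479/7.4
= 41.963 L

41.963 L


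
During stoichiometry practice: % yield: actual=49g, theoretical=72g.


% yield = actual/theoretical × 100
= 49/72 × 100
= 68.06%

68.06%


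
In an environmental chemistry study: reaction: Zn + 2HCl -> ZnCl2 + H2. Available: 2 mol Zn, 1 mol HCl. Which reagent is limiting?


Mole ratio available / coefficient:
  Zn: 2/1 = 2.000
  HCl: 1/2 = 0.500
Smaller ratio is limiting.

HCl


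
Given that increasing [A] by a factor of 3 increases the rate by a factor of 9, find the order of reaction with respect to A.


rate ∝ [A]^n
3^n = 9 → n = 2
Order in A: 2

2


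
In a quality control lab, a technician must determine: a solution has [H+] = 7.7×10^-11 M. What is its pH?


pH = -log10([H+]) = -log10(7.7×10^-11)
= 11 - log10(7.7)
= 11 - 0.89
= 10.11

10.11


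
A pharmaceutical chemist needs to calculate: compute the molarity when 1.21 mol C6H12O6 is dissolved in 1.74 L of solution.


M = n/V = 1.21/1.74 = 0.695 mol/L

0.695 M


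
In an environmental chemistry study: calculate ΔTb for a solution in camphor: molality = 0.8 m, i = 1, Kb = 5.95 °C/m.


ΔTb = Kb × m × i
= 5.95 × 0.8 × 1
= 4.76 °C

4.76 °C


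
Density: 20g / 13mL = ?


ρ = mass/volume
= 20/13
= 1.538 g/mL

1.538 g/mL


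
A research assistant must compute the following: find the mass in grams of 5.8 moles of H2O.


M(H2O) = 18.02 g/mol
mass = n × M = 5.8 × 18.02 = 104.52 g

104.52 g


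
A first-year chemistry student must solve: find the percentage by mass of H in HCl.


M(HCl) = 1×1.008 + 1×35.45 = 36.458 g/mol
Mass of H = 1 × 1.008 = 1.008 g/mol
% H = 1.008/36.458 × 100 = 2.76%

2.76%


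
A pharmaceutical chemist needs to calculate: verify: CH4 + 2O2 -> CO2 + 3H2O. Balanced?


Equation: CH4 + 2O2 -> CO2 + 3H2O
Check atoms: C: 1=1, H: 4≠6, O: 4≠5
Not balanced

No, not balanced


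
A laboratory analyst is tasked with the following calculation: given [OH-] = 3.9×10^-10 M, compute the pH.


pOH = -log10([OH-]) = -log10(3.9×10^-10)
= 10 - log10(3.9) = 9.41
pH = 14 - pOH = 14 - 9.41 = 4.59

4.59


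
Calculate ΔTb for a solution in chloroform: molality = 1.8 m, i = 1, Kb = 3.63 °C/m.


ΔTb = Kb × m × i
= 3.63 × 1.8 × 1
= 6.534 °C

6.534 °C


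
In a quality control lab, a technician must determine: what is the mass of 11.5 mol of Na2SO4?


M(Na2SO4) = 142.05 g/mol
mass = n × M = 11.5 × 142.05 = 1633.58 g

1633.58 g


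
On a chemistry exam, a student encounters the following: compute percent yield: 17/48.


% yield = actual/theoretical × 100
= 17/48 × 100
= 35.42%

35.42%


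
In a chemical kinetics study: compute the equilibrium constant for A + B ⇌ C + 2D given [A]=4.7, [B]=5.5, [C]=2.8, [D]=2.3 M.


Kc = [C][D]^2/([A][B])
= (2.8^1 × 2.3^2)/(4.7^1 × 5.5^1)
= 14.812/25.85
= 0.5730

0.5730


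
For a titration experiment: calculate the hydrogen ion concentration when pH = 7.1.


[H+] = 10^(-pH) = 10^(-7.1)
= 7.94×10^-8 M

7.94×10^-8 M


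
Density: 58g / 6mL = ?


ρ = mass/volume
= 58/6
= 9.667 g/mL

9.667 g/mL


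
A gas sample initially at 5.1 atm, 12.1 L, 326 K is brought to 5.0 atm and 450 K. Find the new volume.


P1V1/T1 = P2V2/T2
V2 = P1V1T2/(T1P2)
= 5.1×12.1×450/(326×5.0)
= 17.037 L

17.037 L


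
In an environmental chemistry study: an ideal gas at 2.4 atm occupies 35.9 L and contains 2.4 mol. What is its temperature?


PV = nRT  (R = 0.08206 L·atm/(mol·K))
T = PV/(nR) = 2.4×35.9/(2.4×0.08206)
= 86.16/0.196944
= 437.48 K

437.48 K


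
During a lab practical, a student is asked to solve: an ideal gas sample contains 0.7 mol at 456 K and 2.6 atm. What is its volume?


PV = nRT  (R = 0.08206 L·atm/(mol·K))
V = nRT/P = 0.7×0.08206×456/2.6
= 10.074 L

10.074 L


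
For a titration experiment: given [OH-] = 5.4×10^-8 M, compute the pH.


pOH = -log10([OH-]) = -log10(5.4×10^-8)
= 8 - log10(5.4) = 7.27
pH = 14 - pOH = 14 - 7.27 = 6.73

6.73


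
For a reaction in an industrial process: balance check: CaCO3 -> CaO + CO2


Equation: CaCO3 -> CaO + CO2
Check atoms: C: 1=1, Ca: 1=1, O: 3=3
Balanced

Yes, balanced


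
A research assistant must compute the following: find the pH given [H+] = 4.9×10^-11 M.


pH = -log10([H+]) = -log10(4.9×10^-11)
= 11 - log10(4.9)
= 11 - 0.69
= 10.31

10.31


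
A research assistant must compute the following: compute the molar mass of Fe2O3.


M(Fe2O3) = 2×55.85 + 3×16.0
= 111.7 + 48.0
= 159.7 g/mol

159.7 g/mol


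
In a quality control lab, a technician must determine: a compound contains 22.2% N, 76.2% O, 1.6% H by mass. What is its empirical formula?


Assume 100 g sample. Moles of each element:
  N: 22.2/14.01 = 1.585 mol
  O: 76.2/16.0 = 4.763 mol
  H: 1.6/1.008 = 1.587 mol
Divide by smallest (1.585):
  N: 1.585/1.585 = 1.0
  O: 4.763/1.585 = 3.01
  H: 1.587/1.585 = 1.0
Empirical formula: HNO3

HNO3


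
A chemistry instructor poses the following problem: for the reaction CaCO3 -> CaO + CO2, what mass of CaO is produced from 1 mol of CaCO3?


Mole ratio CaO:CaCO3 = 1:1
n(CaO) = 1 × 1/1 = 1.000 mol
mass = 1.000 × 56.08 = 56.08 g

56.08 g


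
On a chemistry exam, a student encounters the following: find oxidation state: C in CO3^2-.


x + 3(-2) = -2, so x = +4
Oxidation number: +4

+4


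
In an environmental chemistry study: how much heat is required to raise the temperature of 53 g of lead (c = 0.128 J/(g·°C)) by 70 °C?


q = mcΔT = 53 × 0.128 × 70
= 474.88 J

474.88 J


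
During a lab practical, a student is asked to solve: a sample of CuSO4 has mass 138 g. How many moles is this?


M(CuSO4) = 159.62 g/mol
n = mass/M = 138/159.62 = 0.8646 mol

0.8646 mol


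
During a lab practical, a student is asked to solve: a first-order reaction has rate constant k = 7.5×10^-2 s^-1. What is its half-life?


t½ = ln2/k = 0.693147/(7.5×10^-2 s^-1)
= 9.242 s

9.242 s


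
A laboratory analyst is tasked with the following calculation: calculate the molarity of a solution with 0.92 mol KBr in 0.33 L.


M = n/V = 0.92/0.33 = 2.788 mol/L

2.788 M


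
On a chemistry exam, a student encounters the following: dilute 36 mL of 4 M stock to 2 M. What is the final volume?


C1V1 = C2V2
4 × 36 = 2 × V2
V2 = 144/2 = 72.0 mL

72.0 mL


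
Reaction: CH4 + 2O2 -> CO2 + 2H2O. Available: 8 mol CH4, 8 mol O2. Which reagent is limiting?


Mole ratio available / coefficient:
  CH4: 8/1 = 8.000
  O2: 8/2 = 4.000
Smaller ratio is limiting.

O2


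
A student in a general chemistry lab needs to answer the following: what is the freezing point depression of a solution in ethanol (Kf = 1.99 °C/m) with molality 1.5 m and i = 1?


ΔTf = Kf × m × i
= 1.99 × 1.5 × 1
= 2.985 °C

2.985 °C


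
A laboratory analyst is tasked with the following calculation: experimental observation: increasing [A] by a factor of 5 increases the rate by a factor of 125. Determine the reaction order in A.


rate ∝ [A]^n
5^n = 125 → n = 3
Order in A: 3

3


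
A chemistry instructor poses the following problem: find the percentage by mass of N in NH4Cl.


M(NH4Cl) = 1×14.01 + 4×1.008 + 1×35.45 = 53.492 g/mol
Mass of N = 1 × 14.01 = 14.01 g/mol
% N = 14.01/53.492 × 100 = 26.19%

26.19%


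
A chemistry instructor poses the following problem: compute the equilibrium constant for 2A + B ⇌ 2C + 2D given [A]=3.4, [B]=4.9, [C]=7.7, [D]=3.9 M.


Kc = [C]^2[D]^2/([A]^2[B])
= (7.7^2 × 3.9^2)/(3.4^2 × 4.9^1)
= 901.8009/56.644
= 15.92

15.92


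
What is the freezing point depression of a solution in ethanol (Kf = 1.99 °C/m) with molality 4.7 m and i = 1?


ΔTf = Kf × m × i
= 1.99 × 4.7 × 1
= 9.353 °C

9.353 °C


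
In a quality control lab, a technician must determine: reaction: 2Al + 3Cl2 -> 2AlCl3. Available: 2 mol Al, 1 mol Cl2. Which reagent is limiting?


Mole ratio available / coefficient:
  Al: 2/2 = 1.000
  Cl2: 1/3 = 0.333
Smaller ratio is limiting.

Cl2


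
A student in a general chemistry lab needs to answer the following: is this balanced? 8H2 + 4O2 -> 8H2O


Equation: 8H2 + 4O2 -> 8H2O
Check atoms: H: 16=16, O: 8=8
Balanced

Yes, balanced


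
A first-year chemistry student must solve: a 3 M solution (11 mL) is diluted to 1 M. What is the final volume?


C1V1 = C2V2
3 × 11 = 1 × V2
V2 = 33/1 = 33.0 mL

33.0 mL


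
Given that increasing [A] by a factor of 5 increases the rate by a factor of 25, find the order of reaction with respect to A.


rate ∝ [A]^n
5^n = 25 → n = 2
Order in A: 2

2


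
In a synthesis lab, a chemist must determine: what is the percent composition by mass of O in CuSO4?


M(CuSO4) = 1×63.55 + 1×32.07 + 4×16.0 = 159.62 g/mol
Mass of O = 4 × 16.0 = 64.00 g/mol
% O = 64.00/159.62 × 100 = 40.10%

40.10%


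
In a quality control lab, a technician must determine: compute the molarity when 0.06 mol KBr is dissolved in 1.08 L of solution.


M = n/V = 0.06/1.08 = 0.056 mol/L

0.056 M


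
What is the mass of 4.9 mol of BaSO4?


M(BaSO4) = 233.4 g/mol
mass = n × M = 4.9 × 233.4 = 1143.66 g

1143.66 g


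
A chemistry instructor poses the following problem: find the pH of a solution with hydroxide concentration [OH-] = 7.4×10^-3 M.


pOH = -log10([OH-]) = -log10(7.4×10^-3)
= 3 - log10(7.4) = 2.13
pH = 14 - pOH = 14 - 2.13 = 11.87

11.87


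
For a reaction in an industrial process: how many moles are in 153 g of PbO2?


M(PbO2) = 239.2 g/mol
n = mass/M = 153/239.2 = 0.6396 mol

0.6396 mol


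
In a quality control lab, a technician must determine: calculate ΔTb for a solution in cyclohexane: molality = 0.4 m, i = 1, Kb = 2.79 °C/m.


ΔTb = Kb × m × i
= 2.79 × 0.4 × 1
= 1.116 °C

1.116 °C


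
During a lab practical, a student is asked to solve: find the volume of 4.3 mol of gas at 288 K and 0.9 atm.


PV = nRT  (R = 0.08206 L·atm/(mol·K))
V = nRT/P = 4.3×0.08206×288/0.9
= 112.915 L

112.915 L


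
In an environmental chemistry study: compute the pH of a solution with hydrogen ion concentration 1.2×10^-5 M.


pH = -log10([H+]) = -log10(1.2×10^-5)
= 5 - log10(1.2)
= 5 - 0.08
= 4.92

4.92


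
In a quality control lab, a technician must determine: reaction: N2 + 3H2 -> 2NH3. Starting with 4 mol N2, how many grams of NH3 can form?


Mole ratio NH3:N2 = 2:1
n(NH3) = 4 × 2/1 = 8.000 mol
mass = 8.000 × 17.03 = 136.24 g

136.24 g


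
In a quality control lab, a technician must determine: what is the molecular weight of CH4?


M(CH4) = 1×12.01 + 4×1.008
= 12.01 + 4.03
= 16.04 g/mol

16.04 g/mol


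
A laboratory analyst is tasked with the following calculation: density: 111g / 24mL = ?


ρ = mass/volume
= 111/24
= 4.625 g/mL

4.625 g/mL


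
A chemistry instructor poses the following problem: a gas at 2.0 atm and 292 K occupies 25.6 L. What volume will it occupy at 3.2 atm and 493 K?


P1V1/T1 = P2V2/T2
V2 = P1V1T2/(T1P2)
= 2.0×25.6×493/(292×3.2)
= 27.014 L

27.014 L


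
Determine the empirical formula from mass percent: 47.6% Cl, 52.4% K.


Assume 100 g sample. Moles of each element:
  Cl: 47.6/35.45 = 1.343 mol
  K: 52.4/39.1 = 1.34 mol
Divide by smallest (1.34):
  Cl: 1.343/1.34 = 1.0
  K: 1.34/1.34 = 1.0
Empirical formula: KCl

KCl


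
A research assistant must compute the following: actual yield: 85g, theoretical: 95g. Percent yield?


% yield = actual/theoretical × 100
= 85/95 × 100
= 89.47%

89.47%


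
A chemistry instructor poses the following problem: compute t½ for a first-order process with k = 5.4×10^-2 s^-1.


t½ = ln2/k = 0.693147/(5.4×10^-2 s^-1)
= 12.84 s

12.84 s


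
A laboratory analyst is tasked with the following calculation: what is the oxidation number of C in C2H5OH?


2x + 6(+1) + (-2) = 0, so x = -2
Oxidation number: -2

-2


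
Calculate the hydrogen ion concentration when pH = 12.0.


[H+] = 10^(-pH) = 10^(-12.0)
= 1.0×10^-12 M

1.0×10^-12 M


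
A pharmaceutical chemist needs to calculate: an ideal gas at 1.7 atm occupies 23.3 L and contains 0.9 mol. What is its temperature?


PV = nRT  (R = 0.08206 L·atm/(mol·K))
T = PV/(nR) = 1.7×23.3/(0.9×0.08206)
= 39.61/0.073854
= 536.33 K

536.33 K


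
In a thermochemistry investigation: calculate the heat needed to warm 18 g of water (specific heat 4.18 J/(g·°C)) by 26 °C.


q = mcΔT = 18 × 4.18 × 26
= 1956.24 J

1956.24 J


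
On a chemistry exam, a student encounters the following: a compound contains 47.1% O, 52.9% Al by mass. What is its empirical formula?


Assume 100 g sample. Moles of each element:
  O: 47.1/16.0 = 2.944 mol
  Al: 52.9/26.98 = 1.961 mol
Divide by smallest (1.961):
  O: 2.944/1.961 = 1.5
  Al: 1.961/1.961 = 1.0
Multiply all ratios by 2 to obtain whole numbers.
Empirical formula: Al2O3

Al2O3


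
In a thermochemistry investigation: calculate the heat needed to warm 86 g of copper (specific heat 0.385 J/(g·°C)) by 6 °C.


q = mcΔT = 86 × 0.385 × 6
= 198.66 J

198.66 J


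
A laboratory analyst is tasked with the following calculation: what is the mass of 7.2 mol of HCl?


M(HCl) = 36.46 g/mol
mass = n × M = 7.2 × 36.46 = 262.51 g

262.51 g


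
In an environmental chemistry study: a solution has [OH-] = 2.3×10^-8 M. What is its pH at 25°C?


pOH = -log10([OH-]) = -log10(2.3×10^-8)
= 8 - log10(2.3) = 7.64
pH = 14 - pOH = 14 - 7.64 = 6.36

6.36


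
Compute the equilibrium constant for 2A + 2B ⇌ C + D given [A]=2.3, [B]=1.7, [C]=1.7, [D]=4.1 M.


Kc = [C][D]/([A]^2[B]^2)
= (1.7^1 × 4.1^1)/(2.3^2 × 1.7^2)
= 6.97/15.2881
= 0.4559

0.4559


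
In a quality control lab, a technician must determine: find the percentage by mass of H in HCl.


M(HCl) = 1×1.008 + 1×35.45 = 36.458 g/mol
Mass of H = 1 × 1.008 = 1.008 g/mol
% H = 1.008/36.458 × 100 = 2.76%

2.76%


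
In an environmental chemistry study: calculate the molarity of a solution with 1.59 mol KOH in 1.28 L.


M = n/V = 1.59/1.28 = 1.242 mol/L

1.242 M


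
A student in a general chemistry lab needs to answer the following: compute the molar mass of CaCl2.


M(CaCl2) = 1×40.08 + 2×35.45
= 40.08 + 70.9
= 110.98 g/mol

110.98 g/mol


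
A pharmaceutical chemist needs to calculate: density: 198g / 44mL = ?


ρ = mass/volume
= 198/44
= 4.5 g/mL

4.5 g/mL


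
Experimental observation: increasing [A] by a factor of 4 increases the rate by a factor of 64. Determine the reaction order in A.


rate ∝ [A]^n
4^n = 64 → n = 3
Order in A: 3

3


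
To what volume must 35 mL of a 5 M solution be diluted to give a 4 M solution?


C1V1 = C2V2
5 × 35 = 4 × V2
V2 = 175/4 = 43.75 mL

43.75 mL


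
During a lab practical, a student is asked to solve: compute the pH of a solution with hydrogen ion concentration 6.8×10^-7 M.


pH = -log10([H+]) = -log10(6.8×10^-7)
= 7 - log10(6.8)
= 7 - 0.83
= 6.17

6.17


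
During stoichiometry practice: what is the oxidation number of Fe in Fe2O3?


2x + 3(-2) = 0, so x = +3
Oxidation number: +3

+3


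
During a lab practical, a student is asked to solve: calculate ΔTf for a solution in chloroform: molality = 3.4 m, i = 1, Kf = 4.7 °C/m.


ΔTf = Kf × m × i
= 4.7 × 3.4 × 1
= 15.98 °C

15.98 °C


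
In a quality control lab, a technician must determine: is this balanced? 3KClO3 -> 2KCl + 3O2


Equation: 3KClO3 -> 2KCl + 3O2
Check atoms: Cl: 3≠2, K: 3≠2, O: 9≠6
Not balanced

No, not balanced


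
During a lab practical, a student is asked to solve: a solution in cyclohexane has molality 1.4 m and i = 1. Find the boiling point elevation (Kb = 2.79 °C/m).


ΔTb = Kb × m × i
= 2.79 × 1.4 × 1
= 3.906 °C

3.906 °C


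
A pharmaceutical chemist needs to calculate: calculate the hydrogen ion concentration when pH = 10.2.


[H+] = 10^(-pH) = 10^(-10.2)
= 6.31×10^-11 M

6.31×10^-11 M


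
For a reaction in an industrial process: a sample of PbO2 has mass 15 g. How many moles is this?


M(PbO2) = 239.2 g/mol
n = mass/M = 15/239.2 = 0.0627 mol

0.0627 mol


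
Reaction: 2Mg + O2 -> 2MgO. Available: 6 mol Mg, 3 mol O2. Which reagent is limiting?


Mole ratio available / coefficient:
  Mg: 6/2 = 3.000
  O2: 3/1 = 3.000
Smaller ratio is limiting.

neither (stoichiometric); Mg and O2 are fully consumed


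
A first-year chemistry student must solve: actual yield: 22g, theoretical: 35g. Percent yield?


% yield = actual/theoretical × 100
= 22/35 × 100
= 62.86%

62.86%


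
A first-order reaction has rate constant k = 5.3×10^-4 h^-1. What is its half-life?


t½ = ln2/k = 0.693147/(5.3×10^-4 h^-1)
= 1308 h

1308 h


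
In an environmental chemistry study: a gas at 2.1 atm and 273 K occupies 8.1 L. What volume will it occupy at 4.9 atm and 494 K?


P1V1/T1 = P2V2/T2
V2 = P1V1T2/(T1P2)
= 2.1×8.1×494/(273×4.9)
= 6.282 L

6.282 L


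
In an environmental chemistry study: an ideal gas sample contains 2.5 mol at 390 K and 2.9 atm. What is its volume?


PV = nRT  (R = 0.08206 L·atm/(mol·K))
V = nRT/P = 2.5×0.08206×390/2.9
= 27.589 L

27.589 L


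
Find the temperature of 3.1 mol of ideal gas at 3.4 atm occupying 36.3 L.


PV = nRT  (R = 0.08206 L·atm/(mol·K))
T = PV/(nR) = 3.4×36.3/(3.1×0.08206)
= 123.42/0.254386
= 485.17 K

485.17 K


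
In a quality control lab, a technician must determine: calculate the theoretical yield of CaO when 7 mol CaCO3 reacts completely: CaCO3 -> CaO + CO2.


Mole ratio CaO:CaCO3 = 1:1
n(CaO) = 7 × 1/1 = 7.000 mol
mass = 7.000 × 56.08 = 392.56 g

392.56 g


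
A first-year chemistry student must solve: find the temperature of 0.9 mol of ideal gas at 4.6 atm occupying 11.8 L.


PV = nRT  (R = 0.08206 L·atm/(mol·K))
T = PV/(nR) = 4.6×11.8/(0.9×0.08206)
= 54.28/0.073854
= 734.96 K

734.96 K


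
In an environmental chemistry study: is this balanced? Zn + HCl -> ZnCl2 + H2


Equation: Zn + HCl -> ZnCl2 + H2
Check atoms: Cl: 1≠2, H: 1≠2, Zn: 1=1
Not balanced

No, not balanced


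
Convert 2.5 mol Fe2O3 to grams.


M(Fe2O3) = 159.7 g/mol
mass = n × M = 2.5 × 159.7 = 399.25 g

399.25 g


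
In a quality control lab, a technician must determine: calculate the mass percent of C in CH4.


M(CH4) = 1×12.01 + 4×1.008 = 16.042 g/mol
Mass of C = 1 × 12.01 = 12.01 g/mol
% C = 12.01/16.042 × 100 = 74.87%

74.87%


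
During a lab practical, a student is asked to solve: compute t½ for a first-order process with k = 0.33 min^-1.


t½ = ln2/k = 0.693147/(0.33 min^-1)
= 2.100 min

2.100 min


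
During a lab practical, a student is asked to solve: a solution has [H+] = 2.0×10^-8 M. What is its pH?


pH = -log10([H+]) = -log10(2.0×10^-8)
= 8 - log10(2.0)
= 8 - 0.3
= 7.7

7.7


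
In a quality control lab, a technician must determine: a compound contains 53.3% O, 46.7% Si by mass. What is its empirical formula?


Assume 100 g sample. Moles of each element:
  O: 53.3/16.0 = 3.331 mol
  Si: 46.7/28.09 = 1.663 mol
Divide by smallest (1.663):
  O: 3.331/1.663 = 2.0
  Si: 1.663/1.663 = 1.0
Empirical formula: SiO2

SiO2


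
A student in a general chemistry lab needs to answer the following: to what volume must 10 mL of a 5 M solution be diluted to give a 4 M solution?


C1V1 = C2V2
5 × 10 = 4 × V2
V2 = 50/4 = 12.5 mL

12.5 mL


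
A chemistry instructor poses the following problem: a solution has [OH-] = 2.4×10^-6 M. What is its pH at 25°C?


pOH = -log10([OH-]) = -log10(2.4×10^-6)
= 6 - log10(2.4) = 5.62
pH = 14 - pOH = 14 - 5.62 = 8.38

8.38


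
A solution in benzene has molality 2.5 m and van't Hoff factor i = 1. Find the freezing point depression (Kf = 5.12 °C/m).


ΔTf = Kf × m × i
= 5.12 × 2.5 × 1
= 12.8 °C

12.8 °C


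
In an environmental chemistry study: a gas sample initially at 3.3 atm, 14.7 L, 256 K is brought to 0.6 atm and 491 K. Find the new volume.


P1V1/T1 = P2V2/T2
V2 = P1V1T2/(T1P2)
= 3.3×14.7×491/(256×0.6)
= 155.068 L

155.068 L


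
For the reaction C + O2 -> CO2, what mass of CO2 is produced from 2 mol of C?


Mole ratio CO2:C = 1:1
n(CO2) = 2 × 1/1 = 2.000 mol
mass = 2.000 × 44.01 = 88.02 g

88.02 g


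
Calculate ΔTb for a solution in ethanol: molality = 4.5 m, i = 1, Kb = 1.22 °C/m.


ΔTb = Kb × m × i
= 1.22 × 4.5 × 1
= 5.49 °C

5.49 °C


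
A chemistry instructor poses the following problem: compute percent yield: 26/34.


% yield = actual/theoretical × 100
= 26/34 × 100
= 76.47%

76.47%


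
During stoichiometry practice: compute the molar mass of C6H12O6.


M(C6H12O6) = 6×12.01 + 12×1.008 + 6×16.0
= 72.06 + 12.1 + 96.0
= 180.16 g/mol

180.16 g/mol


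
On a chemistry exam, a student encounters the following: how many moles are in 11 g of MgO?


M(MgO) = 40.31 g/mol
n = mass/M = 11/40.31 = 0.2729 mol

0.2729 mol


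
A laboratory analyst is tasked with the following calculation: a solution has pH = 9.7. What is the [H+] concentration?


[H+] = 10^(-pH) = 10^(-9.7)
= 2.0×10^-10 M

2.0×10^-10 M


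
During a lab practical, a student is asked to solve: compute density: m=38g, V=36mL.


ρ = mass/volume
= 38/36
= 1.056 g/mL

1.056 g/mL


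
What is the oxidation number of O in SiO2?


O is usually -2
Oxidation number: -2

-2


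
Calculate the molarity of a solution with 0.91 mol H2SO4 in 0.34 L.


M = n/V = 0.91/0.34 = 2.676 mol/L

2.676 M


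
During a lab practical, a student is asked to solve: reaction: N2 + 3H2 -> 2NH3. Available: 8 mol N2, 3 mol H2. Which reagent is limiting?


Mole ratio available / coefficient:
  N2: 8/1 = 8.000
  H2: 3/3 = 1.000
Smaller ratio is limiting.

H2


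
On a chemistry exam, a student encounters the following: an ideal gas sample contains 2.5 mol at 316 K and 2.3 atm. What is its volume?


PV = nRT  (R = 0.08206 L·atm/(mol·K))
V = nRT/P = 2.5×0.08206×316/2.3
= 28.186 L

28.186 L


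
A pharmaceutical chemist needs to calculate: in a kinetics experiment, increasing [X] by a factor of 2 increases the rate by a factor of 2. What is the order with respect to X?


rate ∝ [X]^n
2^n = 2 → n = 1
Order in X: 1

1


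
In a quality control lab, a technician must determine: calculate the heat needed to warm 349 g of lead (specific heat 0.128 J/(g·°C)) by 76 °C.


q = mcΔT = 349 × 0.128 × 76
= 3395.07 J

3395.07 J


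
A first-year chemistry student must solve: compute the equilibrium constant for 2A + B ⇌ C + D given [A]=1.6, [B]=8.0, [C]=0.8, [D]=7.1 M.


Kc = [C][D]/([A]^2[B])
= (0.8^1 × 7.1^1)/(1.6^2 × 8.0^1)
= 5.68/20.48
= 0.2773

0.2773


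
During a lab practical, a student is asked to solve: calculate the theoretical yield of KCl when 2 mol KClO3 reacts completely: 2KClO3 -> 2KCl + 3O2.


Mole ratio KCl:KClO3 = 2:2
n(KCl) = 2 × 2/2 = 2.000 mol
mass = 2.000 × 74.55 = 149.1 g

149.1 g


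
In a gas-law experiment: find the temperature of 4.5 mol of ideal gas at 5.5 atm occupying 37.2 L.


PV = nRT  (R = 0.08206 L·atm/(mol·K))
T = PV/(nR) = 5.5×37.2/(4.5×0.08206)
= 204.60/0.369270
= 554.07 K

554.07 K


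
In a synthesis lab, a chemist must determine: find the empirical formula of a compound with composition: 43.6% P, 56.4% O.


Assume 100 g sample. Moles of each element:
  P: 43.6/30.97 = 1.408 mol
  O: 56.4/16.0 = 3.525 mol
Divide by smallest (1.408):
  P: 1.408/1.408 = 1.0
  O: 3.525/1.408 = 2.5
Multiply all ratios by 2 to obtain whole numbers.
Empirical formula: P2O5

P2O5


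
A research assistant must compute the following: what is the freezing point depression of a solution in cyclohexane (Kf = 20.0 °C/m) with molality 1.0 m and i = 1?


ΔTf = Kf × m × i
= 20.0 × 1.0 × 1
= 20.0 °C

20.0 °C


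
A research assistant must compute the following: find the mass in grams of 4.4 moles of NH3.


M(NH3) = 17.03 g/mol
mass = n × M = 4.4 × 17.03 = 74.93 g

74.93 g


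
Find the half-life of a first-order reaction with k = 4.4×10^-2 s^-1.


t½ = ln2/k = 0.693147/(4.4×10^-2 s^-1)
= 15.75 s

15.75 s


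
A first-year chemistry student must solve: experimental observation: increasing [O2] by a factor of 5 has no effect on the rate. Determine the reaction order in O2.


rate ∝ [O2]^n
rate ∝ [O2]^0
Order in O2: 0

0


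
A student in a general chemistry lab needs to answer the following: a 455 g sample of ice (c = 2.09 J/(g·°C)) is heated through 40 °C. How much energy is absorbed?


q = mcΔT = 455 × 2.09 × 40
= 38038.00 J

38038.00 J


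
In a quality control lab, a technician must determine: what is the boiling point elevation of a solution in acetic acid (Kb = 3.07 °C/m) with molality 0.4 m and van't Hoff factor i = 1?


ΔTb = Kb × m × i
= 3.07 × 0.4 × 1
= 1.228 °C

1.228 °C


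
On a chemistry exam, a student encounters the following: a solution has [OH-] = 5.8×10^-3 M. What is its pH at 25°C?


pOH = -log10([OH-]) = -log10(5.8×10^-3)
= 3 - log10(5.8) = 2.24
pH = 14 - pOH = 14 - 2.24 = 11.76

11.76


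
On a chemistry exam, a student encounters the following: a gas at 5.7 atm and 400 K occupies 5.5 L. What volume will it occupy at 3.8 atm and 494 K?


P1V1/T1 = P2V2/T2
V2 = P1V1T2/(T1P2)
= 5.7×5.5×494/(400×3.8)
= 10.189 L

10.189 L


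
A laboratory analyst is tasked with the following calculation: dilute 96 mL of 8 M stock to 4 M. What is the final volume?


C1V1 = C2V2
8 × 96 = 4 × V2
V2 = 768/4 = 192.0 mL

192.0 mL


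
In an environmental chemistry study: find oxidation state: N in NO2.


x + 2(-2) = 0, so x = +4
Oxidation number: +4

+4


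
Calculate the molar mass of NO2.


M(NO2) = 1×14.01 + 2×16.0
= 14.01 + 32.0
= 46.01 g/mol

46.01 g/mol


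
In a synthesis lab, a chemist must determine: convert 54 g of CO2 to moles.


M(CO2) = 44.01 g/mol
n = mass/M = 54/44.01 = 1.227 mol

1.227 mol


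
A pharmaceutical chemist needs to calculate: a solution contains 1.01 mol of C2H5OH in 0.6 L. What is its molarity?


M = n/V = 1.01/0.6 = 1.683 mol/L

1.683 M
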